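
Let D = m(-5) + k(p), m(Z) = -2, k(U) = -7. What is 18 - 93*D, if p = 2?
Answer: 855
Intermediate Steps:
D = -9 (D = -2 - 7 = -9)
18 - 93*D = 18 - 93*(-9) = 18 + 837 = 855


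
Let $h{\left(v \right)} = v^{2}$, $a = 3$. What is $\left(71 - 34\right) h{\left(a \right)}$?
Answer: $333$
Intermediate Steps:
$\left(71 - 34\right) h{\left(a \right)} = \left(71 - 34\right) 3^{2} = 37 \cdot 9 = 333$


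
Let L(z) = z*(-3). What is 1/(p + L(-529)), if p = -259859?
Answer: -1/258272 ≈ -3.8719e-6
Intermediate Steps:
L(z) = -3*z
1/(p + L(-529)) = 1/(-259859 - 3*(-529)) = 1/(-259859 + 1587) = 1/(-258272) = -1/258272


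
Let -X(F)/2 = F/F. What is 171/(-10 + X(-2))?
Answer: -57/4 ≈ -14.250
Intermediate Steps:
X(F) = -2 (X(F) = -2*F/F = -2*1 = -2)
171/(-10 + X(-2)) = 171/(-10 - 2) = 171/(-12) = 171*(-1/12) = -57/4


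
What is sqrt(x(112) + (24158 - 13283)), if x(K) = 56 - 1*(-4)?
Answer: 27*sqrt(15) ≈ 104.57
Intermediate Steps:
x(K) = 60 (x(K) = 56 + 4 = 60)
sqrt(x(112) + (24158 - 13283)) = sqrt(60 + (24158 - 13283)) = sqrt(60 + 10875) = sqrt(10935) = 27*sqrt(15)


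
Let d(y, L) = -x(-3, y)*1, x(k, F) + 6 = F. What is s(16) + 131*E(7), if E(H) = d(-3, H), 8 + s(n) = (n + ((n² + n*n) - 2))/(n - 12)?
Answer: 2605/2 ≈ 1302.5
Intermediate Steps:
x(k, F) = -6 + F
s(n) = -8 + (-2 + n + 2*n²)/(-12 + n) (s(n) = -8 + (n + ((n² + n*n) - 2))/(n - 12) = -8 + (n + ((n² + n²) - 2))/(-12 + n) = -8 + (n + (2*n² - 2))/(-12 + n) = -8 + (n + (-2 + 2*n²))/(-12 + n) = -8 + (-2 + n + 2*n²)/(-12 + n))
d(y, L) = 6 - y (d(y, L) = -(-6 + y)*1 = (6 - y)*1 = 6 - y)
E(H) = 9 (E(H) = 6 - 1*(-3) = 6 + 3 = 9)
s(16) + 131*E(7) = (94 - 7*16 + 2*16²)/(-12 + 16) + 131*9 = (94 - 112 + 2*256)/4 + 1179 = (94 - 112 + 512)/4 + 1179 = (¼)*494 + 1179 = 247/2 + 1179 = 2605/2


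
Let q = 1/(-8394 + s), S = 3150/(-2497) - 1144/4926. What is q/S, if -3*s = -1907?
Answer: 18450333/213821233850 ≈ 8.6289e-5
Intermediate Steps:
s = 1907/3 (s = -⅓*(-1907) = 1907/3 ≈ 635.67)
S = -9186734/6150111 (S = 3150*(-1/2497) - 1144*1/4926 = -3150/2497 - 572/2463 = -9186734/6150111 ≈ -1.4938)
q = -3/23275 (q = 1/(-8394 + 1907/3) = 1/(-23275/3) = -3/23275 ≈ -0.00012889)
q/S = -3/(23275*(-9186734/6150111)) = -3/23275*(-6150111/9186734) = 18450333/213821233850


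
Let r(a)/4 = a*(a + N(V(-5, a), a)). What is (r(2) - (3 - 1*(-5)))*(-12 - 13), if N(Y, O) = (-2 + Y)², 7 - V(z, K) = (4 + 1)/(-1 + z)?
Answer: -63050/9 ≈ -7005.6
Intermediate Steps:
V(z, K) = 7 - 5/(-1 + z) (V(z, K) = 7 - (4 + 1)/(-1 + z) = 7 - 5/(-1 + z))
r(a) = 4*a*(1225/36 + a) (r(a) = 4*(a*(a + (-2 + (-12 + 7*(-5))/(-1 - 5))²)) = 4*(a*(a + (-2 + (-12 - 35)/(-6))²)) = 4*(a*(a + (-2 - ⅙*(-47))²)) = 4*(a*(a + (-2 + 47/6)²)) = 4*(a*(a + (35/6)²)) = 4*(a*(a + 1225/36)) = 4*(a*(1225/36 + a)) = 4*a*(1225/36 + a))
(r(2) - (3 - 1*(-5)))*(-12 - 13) = ((⅑)*2*(1225 + 36*2) - (3 - 1*(-5)))*(-12 - 13) = ((⅑)*2*(1225 + 72) - (3 + 5))*(-25) = ((⅑)*2*1297 - 1*8)*(-25) = (2594/9 - 8)*(-25) = (2522/9)*(-25) = -63050/9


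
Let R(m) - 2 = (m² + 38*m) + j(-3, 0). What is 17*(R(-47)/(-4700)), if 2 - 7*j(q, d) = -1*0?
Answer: -50609/32900 ≈ -1.5383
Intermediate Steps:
j(q, d) = 2/7 (j(q, d) = 2/7 - (-1)*0/7 = 2/7 - ⅐*0 = 2/7 + 0 = 2/7)
R(m) = 16/7 + m² + 38*m (R(m) = 2 + ((m² + 38*m) + 2/7) = 2 + (2/7 + m² + 38*m) = 16/7 + m² + 38*m)
17*(R(-47)/(-4700)) = 17*((16/7 + (-47)² + 38*(-47))/(-4700)) = 17*((16/7 + 2209 - 1786)*(-1/4700)) = 17*((2977/7)*(-1/4700)) = 17*(-2977/32900) = -50609/32900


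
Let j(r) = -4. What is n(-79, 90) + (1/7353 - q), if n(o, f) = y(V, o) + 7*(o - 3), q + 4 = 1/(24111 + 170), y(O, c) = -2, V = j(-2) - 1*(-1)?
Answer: -102123829468/178538193 ≈ -572.00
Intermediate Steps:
V = -3 (V = -4 - 1*(-1) = -4 + 1 = -3)
q = -97123/24281 (q = -4 + 1/(24111 + 170) = -4 + 1/24281 = -97123/24281 ≈ -4.0000)
n(o, f) = -23 + 7*o (n(o, f) = -2 + 7*(o - 3) = -2 + 7*(-3 + o) = -2 + (-21 + 7*o) = -23 + 7*o)
n(-79, 90) + (1/7353 - q) = (-23 + 7*(-79)) + (1/7353 - 1*(-97123/24281)) = (-23 - 553) + (1/7353 + 97123/24281) = -576 + 714169700/178538193 = -102123829468/178538193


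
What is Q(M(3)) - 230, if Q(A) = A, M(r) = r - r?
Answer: -230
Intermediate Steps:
M(r) = 0
Q(M(3)) - 230 = 0 - 230 = -230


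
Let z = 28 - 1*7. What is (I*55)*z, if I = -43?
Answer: -49665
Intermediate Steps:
z = 21 (z = 28 - 7 = 21)
(I*55)*z = -43*55*21 = -2365*21 = -49665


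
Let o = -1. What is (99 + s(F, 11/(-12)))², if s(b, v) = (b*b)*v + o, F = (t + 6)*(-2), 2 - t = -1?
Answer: 39601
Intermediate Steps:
t = 3 (t = 2 - 1*(-1) = 2 + 1 = 3)
F = -18 (F = (3 + 6)*(-2) = 9*(-2) = -18)
s(b, v) = -1 + v*b² (s(b, v) = (b*b)*v - 1 = b²*v - 1 = v*b² - 1 = -1 + v*b²)
(99 + s(F, 11/(-12)))² = (99 + (-1 + (11/(-12))*(-18)²))² = (99 + (-1 + (11*(-1/12))*324))² = (99 + (-1 - 11/12*324))² = (99 + (-1 - 297))² = (99 - 298)² = (-199)² = 39601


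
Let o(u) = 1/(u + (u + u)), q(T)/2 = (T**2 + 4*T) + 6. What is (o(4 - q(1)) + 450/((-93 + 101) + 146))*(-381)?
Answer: -1533271/1386 ≈ -1106.3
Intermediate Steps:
q(T) = 12 + 2*T**2 + 8*T (q(T) = 2*((T**2 + 4*T) + 6) = 2*(6 + T**2 + 4*T) = 12 + 2*T**2 + 8*T)
o(u) = 1/(3*u) (o(u) = 1/(u + 2*u) = 1/(3*u))
(o(4 - q(1)) + 450/((-93 + 101) + 146))*(-381) = (1/(3*(4 - (12 + 2*1**2 + 8*1))) + 450/((-93 + 101) + 146))*(-381) = (1/(3*(4 - (12 + 2*1 + 8))) + 450/(8 + 146))*(-381) = (1/(3*(4 - (12 + 2 + 8))) + 450/154)*(-381) = (1/(3*(4 - 1*22)) + 450*(1/154))*(-381) = (1/(3*(4 - 22)) + 225/77)*(-381) = ((1/3)/(-18) + 225/77)*(-381) = ((1/3)*(-1/18) + 225/77)*(-381) = (-1/54 + 225/77)*(-381) = (12073/4158)*(-381) = -1533271/1386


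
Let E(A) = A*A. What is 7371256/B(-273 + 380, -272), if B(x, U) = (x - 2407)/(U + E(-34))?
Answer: -1629047576/575 ≈ -2.8331e+6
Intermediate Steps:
E(A) = A**2
B(x, U) = (-2407 + x)/(1156 + U) (B(x, U) = (x - 2407)/(U + (-34)**2) = (-2407 + x)/(U + 1156) = (-2407 + x)/(1156 + U))
7371256/B(-273 + 380, -272) = 7371256/(((-2407 + (-273 + 380))/(1156 - 272))) = 7371256/(((-2407 + 107)/884)) = 7371256/(((1/884)*(-2300))) = 7371256/(-575/221) = 7371256*(-221/575) = -1629047576/575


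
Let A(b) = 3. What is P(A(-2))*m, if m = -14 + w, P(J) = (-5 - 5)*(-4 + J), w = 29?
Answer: 150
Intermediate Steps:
P(J) = 40 - 10*J (P(J) = -10*(-4 + J) = 40 - 10*J)
m = 15 (m = -14 + 29 = 15)
P(A(-2))*m = (40 - 10*3)*15 = (40 - 30)*15 = 10*15 = 150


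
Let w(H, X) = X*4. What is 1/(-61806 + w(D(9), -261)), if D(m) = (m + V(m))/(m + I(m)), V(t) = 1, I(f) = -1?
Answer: -1/62850 ≈ -1.5911e-5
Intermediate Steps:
D(m) = (1 + m)/(-1 + m) (D(m) = (m + 1)/(m - 1) = (1 + m)/(-1 + m))
w(H, X) = 4*X
1/(-61806 + w(D(9), -261)) = 1/(-61806 + 4*(-261)) = 1/(-61806 - 1044) = 1/(-62850) = -1/62850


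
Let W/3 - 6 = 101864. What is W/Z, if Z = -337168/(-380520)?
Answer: 7268169825/21073 ≈ 3.4490e+5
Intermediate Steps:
W = 305610 (W = 18 + 3*101864 = 18 + 305592 = 305610)
Z = 42146/47565 (Z = -337168*(-1/380520) = 42146/47565 ≈ 0.88607)
W/Z = 305610/(42146/47565) = 305610*(47565/42146) = 7268169825/21073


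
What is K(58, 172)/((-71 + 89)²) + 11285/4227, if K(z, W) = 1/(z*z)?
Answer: 4099977329/1535719824 ≈ 2.6697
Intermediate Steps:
K(z, W) = z⁻² (K(z, W) = 1/(z²) = z⁻²)
K(58, 172)/((-71 + 89)²) + 11285/4227 = 1/(58²*((-71 + 89)²)) + 11285/4227 = 1/(3364*(18²)) + 11285*(1/4227) = (1/3364)/324 + 11285/4227 = (1/3364)*(1/324) + 11285/4227 = 1/1089936 + 11285/4227 = 4099977329/1535719824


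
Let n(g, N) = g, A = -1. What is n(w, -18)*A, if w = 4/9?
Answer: -4/9 ≈ -0.44444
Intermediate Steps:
w = 4/9 (w = 4*(1/9) = 4/9 ≈ 0.44444)
n(w, -18)*A = (4/9)*(-1) = -4/9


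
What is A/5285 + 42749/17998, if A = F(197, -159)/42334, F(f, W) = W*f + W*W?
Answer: 4782173446697/2013392974810 ≈ 2.3752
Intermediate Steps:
F(f, W) = W² + W*f (F(f, W) = W*f + W² = W² + W*f)
A = -3021/21167 (A = -159*(-159 + 197)/42334 = -159*38*(1/42334) = -6042*1/42334 = -3021/21167 ≈ -0.14272)
A/5285 + 42749/17998 = -3021/21167/5285 + 42749/17998 = -3021/21167*1/5285 + 42749*(1/17998) = -3021/111867595 + 42749/17998 = 4782173446697/2013392974810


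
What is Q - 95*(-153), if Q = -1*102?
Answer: 14433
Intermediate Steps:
Q = -102
Q - 95*(-153) = -102 - 95*(-153) = -102 + 14535 = 14433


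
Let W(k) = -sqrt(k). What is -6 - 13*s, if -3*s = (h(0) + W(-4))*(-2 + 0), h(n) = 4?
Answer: -122/3 + 52*I/3 ≈ -40.667 + 17.333*I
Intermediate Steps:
s = 8/3 - 4*I/3 (s = -(4 - sqrt(-4))*(-2 + 0)/3 = -(4 - 2*I)*(-2)/3 = -(-8 + 4*I)/3 = 8/3 - 4*I/3 ≈ 2.6667 - 1.3333*I)
-6 - 13*s = -6 - 13*(8/3 - 4*I/3) = -6 + (-104/3 + 52*I/3) = -122/3 + 52*I/3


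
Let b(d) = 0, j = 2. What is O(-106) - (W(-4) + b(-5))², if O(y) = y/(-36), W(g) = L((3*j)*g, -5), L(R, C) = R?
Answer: -10315/18 ≈ -573.06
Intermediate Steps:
W(g) = 6*g (W(g) = (3*2)*g = 6*g)
O(y) = -y/36 (O(y) = y*(-1/36) = -y/36)
O(-106) - (W(-4) + b(-5))² = -1/36*(-106) - (6*(-4) + 0)² = 53/18 - (-24 + 0)² = 53/18 - 1*(-24)² = 53/18 - 1*576 = 53/18 - 576 = -10315/18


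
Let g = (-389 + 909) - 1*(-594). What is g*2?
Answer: 2228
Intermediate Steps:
g = 1114 (g = 520 + 594 = 1114)
g*2 = 1114*2 = 2228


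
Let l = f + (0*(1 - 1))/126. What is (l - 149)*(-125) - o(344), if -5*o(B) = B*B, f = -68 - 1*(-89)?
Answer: 198336/5 ≈ 39667.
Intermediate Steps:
f = 21 (f = -68 + 89 = 21)
l = 21 (l = 21 + (0*(1 - 1))/126 = 21 + (0*0)*(1/126) = 21 + 0*(1/126) = 21 + 0 = 21)
o(B) = -B²/5 (o(B) = -B*B/5 = -B²/5)
(l - 149)*(-125) - o(344) = (21 - 149)*(-125) - (-1)*344²/5 = -128*(-125) - (-1)*118336/5 = 16000 - 1*(-118336/5) = 16000 + 118336/5 = 198336/5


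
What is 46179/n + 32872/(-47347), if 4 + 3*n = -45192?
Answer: -8044994251/2139895012 ≈ -3.7595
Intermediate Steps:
n = -45196/3 (n = -4/3 + (1/3)*(-45192) = -4/3 - 15064 = -45196/3 ≈ -15065.)
46179/n + 32872/(-47347) = 46179/(-45196/3) + 32872/(-47347) = 46179*(-3/45196) + 32872*(-1/47347) = -138537/45196 - 32872/47347 = -8044994251/2139895012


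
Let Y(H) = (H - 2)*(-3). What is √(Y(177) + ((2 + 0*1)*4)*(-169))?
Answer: I*√1877 ≈ 43.324*I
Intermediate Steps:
Y(H) = 6 - 3*H (Y(H) = (-2 + H)*(-3) = 6 - 3*H)
√(Y(177) + ((2 + 0*1)*4)*(-169)) = √((6 - 3*177) + ((2 + 0*1)*4)*(-169)) = √((6 - 531) + ((2 + 0)*4)*(-169)) = √(-525 + (2*4)*(-169)) = √(-525 + 8*(-169)) = √(-525 - 1352) = √(-1877) = I*√1877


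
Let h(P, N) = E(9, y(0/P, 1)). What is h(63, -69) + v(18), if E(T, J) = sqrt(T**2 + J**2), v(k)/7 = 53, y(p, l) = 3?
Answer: 371 + 3*sqrt(10) ≈ 380.49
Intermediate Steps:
v(k) = 371 (v(k) = 7*53 = 371)
E(T, J) = sqrt(J**2 + T**2)
h(P, N) = 3*sqrt(10) (h(P, N) = sqrt(3**2 + 9**2) = sqrt(9 + 81) = sqrt(90) = 3*sqrt(10))
h(63, -69) + v(18) = 3*sqrt(10) + 371 = 371 + 3*sqrt(10)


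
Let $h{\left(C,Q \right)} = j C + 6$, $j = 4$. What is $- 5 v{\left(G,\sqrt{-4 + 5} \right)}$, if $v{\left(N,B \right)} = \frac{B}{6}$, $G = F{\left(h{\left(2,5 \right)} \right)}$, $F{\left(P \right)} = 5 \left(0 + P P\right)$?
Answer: $- \frac{5}{6} \approx -0.83333$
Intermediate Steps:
$h{\left(C,Q \right)} = 6 + 4 C$ ($h{\left(C,Q \right)} = 4 C + 6 = 6 + 4 C$)
$F{\left(P \right)} = 5 P^{2}$ ($F{\left(P \right)} = 5 \left(0 + P^{2}\right) = 5 P^{2}$)
$G = 980$ ($G = 5 \left(6 + 4 \cdot 2\right)^{2} = 5 \left(6 + 8\right)^{2} = 5 \cdot 14^{2} = 5 \cdot 196 = 980$)
$v{\left(N,B \right)} = \frac{B}{6}$ ($v{\left(N,B \right)} = B \frac{1}{6} = \frac{B}{6}$)
$- 5 v{\left(G,\sqrt{-4 + 5} \right)} = - 5 \frac{\sqrt{-4 + 5}}{6} = - 5 \frac{\sqrt{1}}{6} = - 5 \cdot \frac{1}{6} \cdot 1 = \left(-5\right) \frac{1}{6} = - \frac{5}{6}$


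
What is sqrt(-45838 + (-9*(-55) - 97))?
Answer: 8*I*sqrt(710) ≈ 213.17*I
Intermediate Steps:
sqrt(-45838 + (-9*(-55) - 97)) = sqrt(-45838 + (495 - 97)) = sqrt(-45838 + 398) = sqrt(-45440) = 8*I*sqrt(710)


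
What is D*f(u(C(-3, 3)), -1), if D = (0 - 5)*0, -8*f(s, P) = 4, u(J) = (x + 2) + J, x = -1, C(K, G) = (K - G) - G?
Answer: 0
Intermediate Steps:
C(K, G) = K - 2*G
u(J) = 1 + J (u(J) = (-1 + 2) + J = 1 + J)
f(s, P) = -½ (f(s, P) = -⅛*4 = -½)
D = 0 (D = -5*0 = 0)
D*f(u(C(-3, 3)), -1) = 0*(-½) = 0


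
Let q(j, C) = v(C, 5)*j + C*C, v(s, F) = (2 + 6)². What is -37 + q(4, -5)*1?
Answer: 244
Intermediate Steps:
v(s, F) = 64 (v(s, F) = 8² = 64)
q(j, C) = C² + 64*j (q(j, C) = 64*j + C*C = 64*j + C² = C² + 64*j)
-37 + q(4, -5)*1 = -37 + ((-5)² + 64*4)*1 = -37 + (25 + 256)*1 = -37 + 281*1 = -37 + 281 = 244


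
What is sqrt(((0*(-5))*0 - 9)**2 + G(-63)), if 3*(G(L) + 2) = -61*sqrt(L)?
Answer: sqrt(79 - 61*I*sqrt(7)) ≈ 11.373 - 7.0954*I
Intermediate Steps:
G(L) = -2 - 61*sqrt(L)/3 (G(L) = -2 + (-61*sqrt(L))/3 = -2 - 61*sqrt(L)/3)
sqrt(((0*(-5))*0 - 9)**2 + G(-63)) = sqrt(((0*(-5))*0 - 9)**2 + (-2 - 61*I*sqrt(7))) = sqrt((0*0 - 9)**2 + (-2 - 61*I*sqrt(7))) = sqrt((0 - 9)**2 + (-2 - 61*I*sqrt(7))) = sqrt((-9)**2 + (-2 - 61*I*sqrt(7))) = sqrt(81 + (-2 - 61*I*sqrt(7))) = sqrt(79 - 61*I*sqrt(7))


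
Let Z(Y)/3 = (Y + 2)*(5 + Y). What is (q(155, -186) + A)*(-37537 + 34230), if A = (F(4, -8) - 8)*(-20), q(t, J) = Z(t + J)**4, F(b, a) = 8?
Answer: -86577411535787952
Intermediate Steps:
Z(Y) = 3*(2 + Y)*(5 + Y) (Z(Y) = 3*((Y + 2)*(5 + Y)) = 3*((2 + Y)*(5 + Y)) = 3*(2 + Y)*(5 + Y))
q(t, J) = (30 + 3*(J + t)**2 + 21*J + 21*t)**4 (q(t, J) = (30 + 3*(t + J)**2 + 21*(t + J))**4 = (30 + 3*(J + t)**2 + 21*(J + t))**4 = (30 + 3*(J + t)**2 + (21*J + 21*t))**4 = (30 + 3*(J + t)**2 + 21*J + 21*t)**4)
A = 0 (A = (8 - 8)*(-20) = 0*(-20) = 0)
(q(155, -186) + A)*(-37537 + 34230) = (81*(10 + (-186 + 155)**2 + 7*(-186) + 7*155)**4 + 0)*(-37537 + 34230) = (81*(10 + (-31)**2 - 1302 + 1085)**4 + 0)*(-3307) = (81*(10 + 961 - 1302 + 1085)**4 + 0)*(-3307) = (81*754**4 + 0)*(-3307) = (81*323210442256 + 0)*(-3307) = (26180045822736 + 0)*(-3307) = 26180045822736*(-3307) = -86577411535787952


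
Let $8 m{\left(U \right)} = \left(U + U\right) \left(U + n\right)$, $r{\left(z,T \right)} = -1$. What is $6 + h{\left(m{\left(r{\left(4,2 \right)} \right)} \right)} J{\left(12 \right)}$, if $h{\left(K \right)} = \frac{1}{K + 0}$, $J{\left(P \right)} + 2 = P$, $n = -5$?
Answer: $\frac{38}{3} \approx 12.667$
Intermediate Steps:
$J{\left(P \right)} = -2 + P$
$m{\left(U \right)} = \frac{U \left(-5 + U\right)}{4}$ ($m{\left(U \right)} = \frac{\left(U + U\right) \left(U - 5\right)}{8} = \frac{2 U \left(-5 + U\right)}{8} = \frac{U \left(-5 + U\right)}{4}$)
$h{\left(K \right)} = \frac{1}{K}$
$6 + h{\left(m{\left(r{\left(4,2 \right)} \right)} \right)} J{\left(12 \right)} = 6 + \frac{-2 + 12}{\frac{1}{4} \left(-1\right) \left(-5 - 1\right)} = 6 + \frac{1}{\frac{1}{4} \left(-1\right) \left(-6\right)} 10 = 6 + \frac{1}{\frac{3}{2}} \cdot 10 = 6 + \frac{2}{3} \cdot 10 = 6 + \frac{20}{3} = \frac{38}{3}$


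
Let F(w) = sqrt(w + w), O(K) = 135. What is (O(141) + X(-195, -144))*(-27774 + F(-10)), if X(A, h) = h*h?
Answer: -579671154 + 41742*I*sqrt(5) ≈ -5.7967e+8 + 93338.0*I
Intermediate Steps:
X(A, h) = h**2
F(w) = sqrt(2)*sqrt(w) (F(w) = sqrt(2*w) = sqrt(2)*sqrt(w))
(O(141) + X(-195, -144))*(-27774 + F(-10)) = (135 + (-144)**2)*(-27774 + sqrt(2)*sqrt(-10)) = (135 + 20736)*(-27774 + sqrt(2)*(I*sqrt(10))) = 20871*(-27774 + 2*I*sqrt(5)) = -579671154 + 41742*I*sqrt(5)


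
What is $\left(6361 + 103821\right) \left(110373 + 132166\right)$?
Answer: $26723432098$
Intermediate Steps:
$\left(6361 + 103821\right) \left(110373 + 132166\right) = 110182 \cdot 242539 = 26723432098$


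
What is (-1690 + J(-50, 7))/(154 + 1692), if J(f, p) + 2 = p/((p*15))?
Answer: -25379/27690 ≈ -0.91654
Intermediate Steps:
J(f, p) = -29/15 (J(f, p) = -2 + p/((p*15)) = -2 + p/((15*p)) = -2 + p*(1/(15*p)) = -2 + 1/15 = -29/15)
(-1690 + J(-50, 7))/(154 + 1692) = (-1690 - 29/15)/(154 + 1692) = -25379/15/1846 = -25379/15*1/1846 = -25379/27690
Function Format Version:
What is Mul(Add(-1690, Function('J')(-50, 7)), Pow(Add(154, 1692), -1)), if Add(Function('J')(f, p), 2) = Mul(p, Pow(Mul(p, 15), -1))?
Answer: Rational(-25379, 27690) ≈ -0.91654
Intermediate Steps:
Function('J')(f, p) = Rational(-29, 15) (Function('J')(f, p) = Add(-2, Mul(p, Pow(Mul(p, 15), -1))) = Add(-2, Mul(p, Pow(Mul(15, p), -1))) = Add(-2, Mul(p, Mul(Rational(1, 15), Pow(p, -1)))) = Add(-2, Rational(1, 15)) = Rational(-29, 15))
Mul(Add(-1690, Function('J')(-50, 7)), Pow(Add(154, 1692), -1)) = Mul(Add(-1690, Rational(-29, 15)), Pow(Add(154, 1692), -1)) = Mul(Rational(-25379, 15), Pow(1846, -1)) = Mul(Rational(-25379, 15), Rational(1, 1846)) = Rational(-25379, 27690)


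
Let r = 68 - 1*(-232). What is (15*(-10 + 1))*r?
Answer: -40500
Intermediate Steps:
r = 300 (r = 68 + 232 = 300)
(15*(-10 + 1))*r = (15*(-10 + 1))*300 = (15*(-9))*300 = -135*300 = -40500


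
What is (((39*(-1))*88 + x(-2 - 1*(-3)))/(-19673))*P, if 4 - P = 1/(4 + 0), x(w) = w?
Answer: 51465/78692 ≈ 0.65401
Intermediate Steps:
P = 15/4 (P = 4 - 1/(4 + 0) = 4 - 1/4 = 15/4 ≈ 3.7500)
(((39*(-1))*88 + x(-2 - 1*(-3)))/(-19673))*P = (((39*(-1))*88 + (-2 - 1*(-3)))/(-19673))*(15/4) = ((-39*88 + (-2 + 3))*(-1/19673))*(15/4) = ((-3432 + 1)*(-1/19673))*(15/4) = -3431*(-1/19673)*(15/4) = (3431/19673)*(15/4) = 51465/78692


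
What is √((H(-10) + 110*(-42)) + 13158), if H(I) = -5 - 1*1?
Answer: 6*√237 ≈ 92.369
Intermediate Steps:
H(I) = -6 (H(I) = -5 - 1 = -6)
√((H(-10) + 110*(-42)) + 13158) = √((-6 + 110*(-42)) + 13158) = √((-6 - 4620) + 13158) = √(-4626 + 13158) = √8532 = 6*√237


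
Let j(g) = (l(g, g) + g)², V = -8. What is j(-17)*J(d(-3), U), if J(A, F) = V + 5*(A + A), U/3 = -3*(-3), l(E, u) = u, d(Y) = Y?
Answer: -43928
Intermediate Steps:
j(g) = 4*g² (j(g) = (g + g)² = (2*g)² = 4*g²)
U = 27 (U = 3*(-3*(-3)) = 3*9 = 27)
J(A, F) = -8 + 10*A (J(A, F) = -8 + 5*(A + A) = -8 + 5*(2*A) = -8 + 10*A)
j(-17)*J(d(-3), U) = (4*(-17)²)*(-8 + 10*(-3)) = (4*289)*(-8 - 30) = 1156*(-38) = -43928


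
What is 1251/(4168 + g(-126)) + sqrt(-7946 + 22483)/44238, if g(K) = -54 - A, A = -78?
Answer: 1251/4192 + sqrt(14537)/44238 ≈ 0.30115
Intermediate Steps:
g(K) = 24 (g(K) = -54 - 1*(-78) = -54 + 78 = 24)
1251/(4168 + g(-126)) + sqrt(-7946 + 22483)/44238 = 1251/(4168 + 24) + sqrt(-7946 + 22483)/44238 = 1251/4192 + sqrt(14537)*(1/44238) = 1251*(1/4192) + sqrt(14537)/44238 = 1251/4192 + sqrt(14537)/44238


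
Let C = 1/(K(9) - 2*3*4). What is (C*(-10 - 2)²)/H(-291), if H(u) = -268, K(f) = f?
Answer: 12/335 ≈ 0.035821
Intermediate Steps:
C = -1/15 (C = 1/(9 - 2*3*4) = 1/(9 - 6*4) = 1/(9 - 24) = 1/(-15) = -1/15 ≈ -0.066667)
(C*(-10 - 2)²)/H(-291) = -(-10 - 2)²/15/(-268) = -1/15*(-12)²*(-1/268) = -1/15*144*(-1/268) = -48/5*(-1/268) = 12/335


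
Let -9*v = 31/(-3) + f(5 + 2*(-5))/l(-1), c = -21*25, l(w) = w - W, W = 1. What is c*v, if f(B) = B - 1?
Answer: -3850/9 ≈ -427.78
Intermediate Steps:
l(w) = -1 + w (l(w) = w - 1*1 = w - 1 = -1 + w)
c = -525
f(B) = -1 + B
v = 22/27 (v = -(31/(-3) + (-1 + (5 + 2*(-5)))/(-1 - 1))/9 = -(31*(-1/3) + (-1 + (5 - 10))/(-2))/9 = -(-31/3 + (-1 - 5)*(-1/2))/9 = -(-31/3 - 6*(-1/2))/9 = -(-31/3 + 3)/9 = -1/9*(-22/3) = 22/27 ≈ 0.81481)
c*v = -525*22/27 = -3850/9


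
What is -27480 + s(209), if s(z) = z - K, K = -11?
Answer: -27260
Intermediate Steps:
s(z) = 11 + z (s(z) = z - 1*(-11) = z + 11 = 11 + z)
-27480 + s(209) = -27480 + (11 + 209) = -27480 + 220 = -27260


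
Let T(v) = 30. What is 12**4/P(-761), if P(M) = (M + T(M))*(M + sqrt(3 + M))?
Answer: 194816/5233229 + 256*I*sqrt(758)/5233229 ≈ 0.037227 + 0.0013468*I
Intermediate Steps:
P(M) = (30 + M)*(M + sqrt(3 + M)) (P(M) = (M + 30)*(M + sqrt(3 + M)) = (30 + M)*(M + sqrt(3 + M)))
12**4/P(-761) = 12**4/((-761)**2 + 30*(-761) + 30*sqrt(3 - 761) - 761*sqrt(3 - 761)) = 20736/(579121 - 22830 + 30*sqrt(-758) - 761*I*sqrt(758)) = 20736/(579121 - 22830 + 30*(I*sqrt(758)) - 761*I*sqrt(758)) = 20736/(579121 - 22830 + 30*I*sqrt(758) - 761*I*sqrt(758)) = 20736/(556291 - 731*I*sqrt(758))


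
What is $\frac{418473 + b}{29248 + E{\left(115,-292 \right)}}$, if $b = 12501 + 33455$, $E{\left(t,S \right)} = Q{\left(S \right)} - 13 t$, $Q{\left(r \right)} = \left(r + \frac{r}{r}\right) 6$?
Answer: $\frac{464429}{26007} \approx 17.858$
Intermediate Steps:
$Q{\left(r \right)} = 6 + 6 r$ ($Q{\left(r \right)} = \left(r + 1\right) 6 = \left(1 + r\right) 6 = 6 + 6 r$)
$E{\left(t,S \right)} = 6 - 13 t + 6 S$ ($E{\left(t,S \right)} = \left(6 + 6 S\right) - 13 t = 6 - 13 t + 6 S$)
$b = 45956$
$\frac{418473 + b}{29248 + E{\left(115,-292 \right)}} = \frac{418473 + 45956}{29248 + \left(6 - 1495 + 6 \left(-292\right)\right)} = \frac{464429}{29248 - 3241} = \frac{464429}{26007}$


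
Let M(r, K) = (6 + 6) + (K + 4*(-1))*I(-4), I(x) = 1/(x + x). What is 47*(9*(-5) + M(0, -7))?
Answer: -11891/8 ≈ -1486.4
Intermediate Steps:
I(x) = 1/(2*x)
M(r, K) = 25/2 - K/8 (M(r, K) = (6 + 6) + (K + 4*(-1))*((½)/(-4)) = 12 + (K - 4)*((½)*(-¼)) = 12 + (-4 + K)*(-⅛) = 12 + (½ - K/8) = 25/2 - K/8)
47*(9*(-5) + M(0, -7)) = 47*(9*(-5) + (25/2 - ⅛*(-7))) = 47*(-45 + (25/2 + 7/8)) = 47*(-45 + 107/8) = 47*(-253/8) = -11891/8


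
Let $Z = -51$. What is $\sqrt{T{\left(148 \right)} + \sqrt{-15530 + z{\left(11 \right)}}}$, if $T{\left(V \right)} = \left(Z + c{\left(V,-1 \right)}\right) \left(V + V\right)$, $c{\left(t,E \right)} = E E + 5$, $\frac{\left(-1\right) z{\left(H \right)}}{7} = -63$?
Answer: $\sqrt{-13320 + i \sqrt{15089}} \approx 0.5322 + 115.41 i$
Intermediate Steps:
$z{\left(H \right)} = 441$ ($z{\left(H \right)} = \left(-7\right) \left(-63\right) = 441$)
$c{\left(t,E \right)} = 5 + E^{2}$ ($c{\left(t,E \right)} = E^{2} + 5 = 5 + E^{2}$)
$T{\left(V \right)} = - 90 V$ ($T{\left(V \right)} = \left(-51 + \left(5 + \left(-1\right)^{2}\right)\right) \left(V + V\right) = \left(-51 + \left(5 + 1\right)\right) 2 V = \left(-51 + 6\right) 2 V = - 45 \cdot 2 V = - 90 V$)
$\sqrt{T{\left(148 \right)} + \sqrt{-15530 + z{\left(11 \right)}}} = \sqrt{\left(-90\right) 148 + \sqrt{-15530 + 441}} = \sqrt{-13320 + \sqrt{-15089}} = \sqrt{-13320 + i \sqrt{15089}}$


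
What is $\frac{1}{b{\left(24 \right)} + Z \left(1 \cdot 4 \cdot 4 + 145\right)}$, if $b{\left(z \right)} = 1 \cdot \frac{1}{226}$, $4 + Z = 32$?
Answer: $\frac{226}{1018809} \approx 0.00022183$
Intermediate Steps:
$Z = 28$ ($Z = -4 + 32 = 28$)
$b{\left(z \right)} = \frac{1}{226}$ ($b{\left(z \right)} = 1 \cdot \frac{1}{226} = \frac{1}{226}$)
$\frac{1}{b{\left(24 \right)} + Z \left(1 \cdot 4 \cdot 4 + 145\right)} = \frac{1}{\frac{1}{226} + 28 \left(1 \cdot 4 \cdot 4 + 145\right)} = \frac{1}{\frac{1}{226} + 28 \left(4 \cdot 4 + 145\right)} = \frac{1}{\frac{1}{226} + 28 \left(16 + 145\right)} = \frac{1}{\frac{1}{226} + 28 \cdot 161} = \frac{1}{\frac{1}{226} + 4508} = \frac{1}{\frac{1018809}{226}} = \frac{226}{1018809}$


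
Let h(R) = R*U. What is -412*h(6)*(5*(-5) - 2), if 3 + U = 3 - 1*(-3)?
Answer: 200232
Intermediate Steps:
U = 3 (U = -3 + (3 - 1*(-3)) = -3 + (3 + 3) = -3 + 6 = 3)
h(R) = 3*R (h(R) = R*3 = 3*R)
-412*h(6)*(5*(-5) - 2) = -412*3*6*(5*(-5) - 2) = -7416*(-25 - 2) = -7416*(-27) = -412*(-486) = 200232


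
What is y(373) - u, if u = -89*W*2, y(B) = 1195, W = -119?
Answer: -19987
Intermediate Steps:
u = 21182 (u = -89*(-119)*2 = 10591*2 = 21182)
y(373) - u = 1195 - 1*21182 = 1195 - 21182 = -19987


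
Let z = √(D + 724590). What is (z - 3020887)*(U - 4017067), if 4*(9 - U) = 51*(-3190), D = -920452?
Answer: 24024422527877/2 - 7952771*I*√195862/2 ≈ 1.2012e+13 - 1.7598e+9*I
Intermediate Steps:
z = I*√195862 (z = √(-920452 + 724590) = √(-195862) = I*√195862 ≈ 442.56*I)
U = 81363/2 (U = 9 - 51*(-3190)/4 = 9 - ¼*(-162690) = 9 + 81345/2 = 81363/2 ≈ 40682.)
(z - 3020887)*(U - 4017067) = (I*√195862 - 3020887)*(81363/2 - 4017067) = (-3020887 + I*√195862)*(-7952771/2) = 24024422527877/2 - 7952771*I*√195862/2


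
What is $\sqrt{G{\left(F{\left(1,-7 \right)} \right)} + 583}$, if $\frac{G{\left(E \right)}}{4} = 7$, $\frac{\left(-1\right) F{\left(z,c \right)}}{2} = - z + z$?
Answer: $\sqrt{611} \approx 24.718$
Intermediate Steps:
$F{\left(z,c \right)} = 0$ ($F{\left(z,c \right)} = - 2 \left(- z + z\right) = \left(-2\right) 0 = 0$)
$G{\left(E \right)} = 28$ ($G{\left(E \right)} = 4 \cdot 7 = 28$)
$\sqrt{G{\left(F{\left(1,-7 \right)} \right)} + 583} = \sqrt{28 + 583} = \sqrt{611}$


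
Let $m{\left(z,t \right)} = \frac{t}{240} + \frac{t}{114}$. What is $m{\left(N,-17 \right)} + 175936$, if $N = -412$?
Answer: $\frac{802267157}{4560} \approx 1.7594 \cdot 10^{5}$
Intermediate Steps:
$m{\left(z,t \right)} = \frac{59 t}{4560}$ ($m{\left(z,t \right)} = t \frac{1}{240} + t \frac{1}{114} = \frac{t}{240} + \frac{t}{114} = \frac{59 t}{4560}$)
$m{\left(N,-17 \right)} + 175936 = \frac{59}{4560} \left(-17\right) + 175936 = - \frac{1003}{4560} + 175936 = \frac{802267157}{4560}$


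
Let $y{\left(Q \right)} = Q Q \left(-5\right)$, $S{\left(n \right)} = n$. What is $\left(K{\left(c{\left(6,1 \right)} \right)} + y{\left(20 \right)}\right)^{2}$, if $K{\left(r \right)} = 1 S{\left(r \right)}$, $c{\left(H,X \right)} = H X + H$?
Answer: $3952144$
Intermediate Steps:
$c{\left(H,X \right)} = H + H X$
$y{\left(Q \right)} = - 5 Q^{2}$ ($y{\left(Q \right)} = Q^{2} \left(-5\right) = - 5 Q^{2}$)
$K{\left(r \right)} = r$ ($K{\left(r \right)} = 1 r = r$)
$\left(K{\left(c{\left(6,1 \right)} \right)} + y{\left(20 \right)}\right)^{2} = \left(6 \left(1 + 1\right) - 5 \cdot 20^{2}\right)^{2} = \left(6 \cdot 2 - 2000\right)^{2} = \left(12 - 2000\right)^{2} = \left(-1988\right)^{2} = 3952144$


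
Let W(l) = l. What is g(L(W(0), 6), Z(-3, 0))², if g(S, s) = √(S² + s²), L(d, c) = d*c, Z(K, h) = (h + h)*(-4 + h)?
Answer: 0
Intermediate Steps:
Z(K, h) = 2*h*(-4 + h) (Z(K, h) = (2*h)*(-4 + h) = 2*h*(-4 + h))
L(d, c) = c*d
g(L(W(0), 6), Z(-3, 0))² = (√((6*0)² + (2*0*(-4 + 0))²))² = (√(0² + (2*0*(-4))²))² = (√(0 + 0²))² = (√(0 + 0))² = (√0)² = 0² = 0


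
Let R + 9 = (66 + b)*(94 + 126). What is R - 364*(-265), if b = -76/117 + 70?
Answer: 14768687/117 ≈ 1.2623e+5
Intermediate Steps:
b = 8114/117 (b = -76*1/117 + 70 = -76/117 + 70 = 8114/117 ≈ 69.350)
R = 3482867/117 (R = -9 + (66 + 8114/117)*(94 + 126) = -9 + (15836/117)*220 = -9 + 3483920/117 = 3482867/117 ≈ 29768.)
R - 364*(-265) = 3482867/117 - 364*(-265) = 3482867/117 + 96460 = 14768687/117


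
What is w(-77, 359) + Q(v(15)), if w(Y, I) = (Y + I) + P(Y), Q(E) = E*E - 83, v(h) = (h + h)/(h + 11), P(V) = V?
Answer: 20843/169 ≈ 123.33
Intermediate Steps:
v(h) = 2*h/(11 + h) (v(h) = (2*h)/(11 + h) = 2*h/(11 + h))
Q(E) = -83 + E**2 (Q(E) = E**2 - 83 = -83 + E**2)
w(Y, I) = I + 2*Y (w(Y, I) = (Y + I) + Y = (I + Y) + Y = I + 2*Y)
w(-77, 359) + Q(v(15)) = (359 + 2*(-77)) + (-83 + (2*15/(11 + 15))**2) = (359 - 154) + (-83 + (2*15/26)**2) = 205 + (-83 + (2*15*(1/26))**2) = 205 + (-83 + (15/13)**2) = 205 + (-83 + 225/169) = 205 - 13802/169 = 20843/169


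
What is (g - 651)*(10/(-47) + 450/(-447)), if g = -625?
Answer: 10897040/7003 ≈ 1556.1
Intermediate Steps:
(g - 651)*(10/(-47) + 450/(-447)) = (-625 - 651)*(10/(-47) + 450/(-447)) = -1276*(10*(-1/47) + 450*(-1/447)) = -1276*(-10/47 - 150/149) = -1276*(-8540/7003) = 10897040/7003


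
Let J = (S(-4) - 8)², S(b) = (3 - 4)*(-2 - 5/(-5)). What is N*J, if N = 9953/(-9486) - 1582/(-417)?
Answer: 177322033/1318554 ≈ 134.48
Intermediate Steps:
N = 3618817/1318554 (N = 9953*(-1/9486) - 1582*(-1/417) = -9953/9486 + 1582/417 = 3618817/1318554 ≈ 2.7445)
S(b) = 1 (S(b) = -(-2 - 5*(-⅕)) = -(-2 + 1) = -1*(-1) = 1)
J = 49 (J = (1 - 8)² = (-7)² = 49)
N*J = (3618817/1318554)*49 = 177322033/1318554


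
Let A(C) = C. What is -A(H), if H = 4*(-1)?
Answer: 4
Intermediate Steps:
H = -4
-A(H) = -1*(-4) = 4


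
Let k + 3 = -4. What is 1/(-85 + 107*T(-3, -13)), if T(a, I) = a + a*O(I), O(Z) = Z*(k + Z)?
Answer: -1/83866 ≈ -1.1924e-5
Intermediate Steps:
k = -7 (k = -3 - 4 = -7)
O(Z) = Z*(-7 + Z)
T(a, I) = a + I*a*(-7 + I) (T(a, I) = a + a*(I*(-7 + I)) = a + I*a*(-7 + I))
1/(-85 + 107*T(-3, -13)) = 1/(-85 + 107*(-3*(1 - 13*(-7 - 13)))) = 1/(-85 + 107*(-3*(1 - 13*(-20)))) = 1/(-85 + 107*(-3*(1 + 260))) = 1/(-85 + 107*(-3*261)) = 1/(-85 + 107*(-783)) = 1/(-85 - 83781) = 1/(-83866) = -1/83866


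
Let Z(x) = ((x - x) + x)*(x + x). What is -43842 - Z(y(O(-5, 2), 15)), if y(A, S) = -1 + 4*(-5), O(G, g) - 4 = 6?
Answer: -44724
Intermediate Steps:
O(G, g) = 10 (O(G, g) = 4 + 6 = 10)
y(A, S) = -21 (y(A, S) = -1 - 20 = -21)
Z(x) = 2*x**2 (Z(x) = (0 + x)*(2*x) = x*(2*x) = 2*x**2)
-43842 - Z(y(O(-5, 2), 15)) = -43842 - 2*(-21)**2 = -43842 - 2*441 = -43842 - 1*882 = -43842 - 882 = -44724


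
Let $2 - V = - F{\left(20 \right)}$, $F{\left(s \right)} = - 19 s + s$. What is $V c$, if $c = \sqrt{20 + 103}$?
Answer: $- 358 \sqrt{123} \approx -3970.4$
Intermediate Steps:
$F{\left(s \right)} = - 18 s$
$V = -358$ ($V = 2 - - \left(-18\right) 20 = 2 - \left(-1\right) \left(-360\right) = 2 - 360 = -358$)
$c = \sqrt{123} \approx 11.091$
$V c = - 358 \sqrt{123}$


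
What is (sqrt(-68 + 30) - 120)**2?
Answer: (120 - I*sqrt(38))**2 ≈ 14362.0 - 1479.5*I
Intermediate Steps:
(sqrt(-68 + 30) - 120)**2 = (sqrt(-38) - 120)**2 = (I*sqrt(38) - 120)**2 = (-120 + I*sqrt(38))**2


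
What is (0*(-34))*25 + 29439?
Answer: 29439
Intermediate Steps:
(0*(-34))*25 + 29439 = 0*25 + 29439 = 0 + 29439 = 29439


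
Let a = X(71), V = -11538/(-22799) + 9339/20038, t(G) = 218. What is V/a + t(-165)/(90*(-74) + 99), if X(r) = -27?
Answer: -207513255031/2997368981082 ≈ -0.069232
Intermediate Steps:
V = 444118305/456846362 (V = -11538*(-1/22799) + 9339*(1/20038) = 11538/22799 + 9339/20038 = 444118305/456846362 ≈ 0.97214)
a = -27
V/a + t(-165)/(90*(-74) + 99) = (444118305/456846362)/(-27) + 218/(90*(-74) + 99) = (444118305/456846362)*(-1/27) + 218/(-6660 + 99) = -148039435/4111617258 + 218/(-6561) = -148039435/4111617258 + 218*(-1/6561) = -148039435/4111617258 - 218/6561 = -207513255031/2997368981082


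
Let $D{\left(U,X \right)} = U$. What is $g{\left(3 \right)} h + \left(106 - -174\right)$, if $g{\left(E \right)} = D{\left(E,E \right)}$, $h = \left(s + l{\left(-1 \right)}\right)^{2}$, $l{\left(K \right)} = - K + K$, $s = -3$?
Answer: $307$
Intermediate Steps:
$l{\left(K \right)} = 0$
$h = 9$ ($h = \left(-3 + 0\right)^{2} = \left(-3\right)^{2} = 9$)
$g{\left(E \right)} = E$
$g{\left(3 \right)} h + \left(106 - -174\right) = 3 \cdot 9 + \left(106 - -174\right) = 27 + \left(106 + 174\right) = 27 + 280 = 307$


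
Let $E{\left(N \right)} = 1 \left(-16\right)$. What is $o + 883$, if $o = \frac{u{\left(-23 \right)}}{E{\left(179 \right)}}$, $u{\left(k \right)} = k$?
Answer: $\frac{14151}{16} \approx 884.44$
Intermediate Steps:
$E{\left(N \right)} = -16$
$o = \frac{23}{16}$ ($o = - \frac{23}{-16} = \left(-23\right) \left(- \frac{1}{16}\right) = \frac{23}{16} \approx 1.4375$)
$o + 883 = \frac{23}{16} + 883 = \frac{14151}{16}$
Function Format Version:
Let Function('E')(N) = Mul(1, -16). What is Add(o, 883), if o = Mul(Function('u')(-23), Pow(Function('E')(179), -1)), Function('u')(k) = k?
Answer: Rational(14151, 16) ≈ 884.44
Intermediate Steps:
Function('E')(N) = -16
o = Rational(23, 16) (o = Mul(-23, Pow(-16, -1)) = Mul(-23, Rational(-1, 16)) = Rational(23, 16) ≈ 1.4375)
Add(o, 883) = Add(Rational(23, 16), 883) = Rational(14151, 16)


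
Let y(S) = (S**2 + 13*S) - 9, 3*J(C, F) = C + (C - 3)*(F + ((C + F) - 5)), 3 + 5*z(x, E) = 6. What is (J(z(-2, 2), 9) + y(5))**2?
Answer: 3090564/625 ≈ 4944.9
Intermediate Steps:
z(x, E) = 3/5 (z(x, E) = -3/5 + (1/5)*6 = -3/5 + 6/5 = 3/5)
J(C, F) = C/3 + (-3 + C)*(-5 + C + 2*F)/3 (J(C, F) = (C + (C - 3)*(F + ((C + F) - 5)))/3 = (C + (-3 + C)*(F + (-5 + C + F)))/3 = (C + (-3 + C)*(-5 + C + 2*F))/3 = C/3 + (-3 + C)*(-5 + C + 2*F)/3)
y(S) = -9 + S**2 + 13*S
(J(z(-2, 2), 9) + y(5))**2 = ((5 - 2*9 - 7/3*3/5 + (3/5)**2/3 + (2/3)*(3/5)*9) + (-9 + 5**2 + 13*5))**2 = ((5 - 18 - 7/5 + (1/3)*(9/25) + 18/5) + (-9 + 25 + 65))**2 = ((5 - 18 - 7/5 + 3/25 + 18/5) + 81)**2 = (-267/25 + 81)**2 = (1758/25)**2 = 3090564/625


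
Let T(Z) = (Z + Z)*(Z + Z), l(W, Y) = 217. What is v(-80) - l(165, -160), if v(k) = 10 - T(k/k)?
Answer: -211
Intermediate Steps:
T(Z) = 4*Z² (T(Z) = (2*Z)*(2*Z) = 4*Z²)
v(k) = 6 (v(k) = 10 - 4*(k/k)² = 10 - 4*1² = 10 - 4 = 6)
v(-80) - l(165, -160) = 6 - 1*217 = 6 - 217 = -211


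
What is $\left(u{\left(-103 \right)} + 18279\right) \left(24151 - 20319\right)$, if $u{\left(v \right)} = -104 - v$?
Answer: $70041296$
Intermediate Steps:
$\left(u{\left(-103 \right)} + 18279\right) \left(24151 - 20319\right) = \left(\left(-104 - -103\right) + 18279\right) \left(24151 - 20319\right) = \left(\left(-104 + 103\right) + 18279\right) 3832 = \left(-1 + 18279\right) 3832 = 18278 \cdot 3832 = 70041296$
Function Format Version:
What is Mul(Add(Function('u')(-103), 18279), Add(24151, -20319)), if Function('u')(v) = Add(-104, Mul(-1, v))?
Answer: 70041296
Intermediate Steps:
Mul(Add(Function('u')(-103), 18279), Add(24151, -20319)) = Mul(Add(Add(-104, Mul(-1, -103)), 18279), Add(24151, -20319)) = Mul(Add(Add(-104, 103), 18279), 3832) = Mul(Add(-1, 18279), 3832) = Mul(18278, 3832) = 70041296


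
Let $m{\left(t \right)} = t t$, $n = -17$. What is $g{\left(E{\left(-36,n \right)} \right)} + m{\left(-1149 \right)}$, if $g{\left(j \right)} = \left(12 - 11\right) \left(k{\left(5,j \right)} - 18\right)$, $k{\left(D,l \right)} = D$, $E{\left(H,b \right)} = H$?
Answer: $1320188$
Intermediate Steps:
$g{\left(j \right)} = -13$ ($g{\left(j \right)} = \left(12 - 11\right) \left(5 - 18\right) = 1 \left(-13\right) = -13$)
$m{\left(t \right)} = t^{2}$
$g{\left(E{\left(-36,n \right)} \right)} + m{\left(-1149 \right)} = -13 + \left(-1149\right)^{2} = -13 + 1320201 = 1320188$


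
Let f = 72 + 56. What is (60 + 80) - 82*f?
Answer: -10356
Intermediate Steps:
f = 128
(60 + 80) - 82*f = (60 + 80) - 82*128 = 140 - 10496 = -10356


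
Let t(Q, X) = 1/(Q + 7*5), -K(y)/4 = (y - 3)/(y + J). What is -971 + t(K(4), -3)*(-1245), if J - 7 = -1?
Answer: -174208/173 ≈ -1007.0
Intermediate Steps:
J = 6 (J = 7 - 1 = 6)
K(y) = -4*(-3 + y)/(6 + y) (K(y) = -4*(y - 3)/(y + 6) = -4*(-3 + y)/(6 + y))
t(Q, X) = 1/(35 + Q) (t(Q, X) = 1/(Q + 35) = 1/(35 + Q))
-971 + t(K(4), -3)*(-1245) = -971 - 1245/(35 + 4*(3 - 1*4)/(6 + 4)) = -971 - 1245/(35 + 4*(3 - 4)/10) = -971 - 1245/(35 + 4*(⅒)*(-1)) = -971 - 1245/(35 - ⅖) = -971 - 1245/(173/5) = -971 + (5/173)*(-1245) = -971 - 6225/173 = -174208/173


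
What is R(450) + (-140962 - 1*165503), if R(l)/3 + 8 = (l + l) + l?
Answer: -302439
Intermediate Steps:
R(l) = -24 + 9*l (R(l) = -24 + 3*((l + l) + l) = -24 + 3*(2*l + l) = -24 + 3*(3*l) = -24 + 9*l)
R(450) + (-140962 - 1*165503) = (-24 + 9*450) + (-140962 - 1*165503) = (-24 + 4050) + (-140962 - 165503) = 4026 - 306465 = -302439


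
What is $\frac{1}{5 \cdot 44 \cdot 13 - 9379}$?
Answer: $- \frac{1}{6519} \approx -0.0001534$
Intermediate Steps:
$\frac{1}{5 \cdot 44 \cdot 13 - 9379} = \frac{1}{220 \cdot 13 - 9379} = \frac{1}{2860 - 9379} = \frac{1}{-6519} = - \frac{1}{6519}$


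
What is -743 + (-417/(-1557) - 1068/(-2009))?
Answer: -773871010/1042671 ≈ -742.20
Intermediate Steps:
-743 + (-417/(-1557) - 1068/(-2009)) = -743 + (-417*(-1/1557) - 1068*(-1/2009)) = -743 + (139/519 + 1068/2009) = -743 + 833543/1042671 = -773871010/1042671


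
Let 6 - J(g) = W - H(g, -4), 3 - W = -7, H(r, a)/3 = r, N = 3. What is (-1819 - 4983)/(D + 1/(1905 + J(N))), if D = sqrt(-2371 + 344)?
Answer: 12991820*I/(-I + 1910*sqrt(2027)) ≈ -0.0017569 + 151.08*I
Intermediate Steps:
H(r, a) = 3*r
W = 10 (W = 3 - 1*(-7) = 3 + 7 = 10)
J(g) = -4 + 3*g (J(g) = 6 - (10 - 3*g) = 6 + (-10 + 3*g) = -4 + 3*g)
D = I*sqrt(2027) (D = sqrt(-2027) = I*sqrt(2027) ≈ 45.022*I)
(-1819 - 4983)/(D + 1/(1905 + J(N))) = (-1819 - 4983)/(I*sqrt(2027) + 1/(1905 + (-4 + 3*3))) = -6802/(I*sqrt(2027) + 1/(1905 + (-4 + 9))) = -6802/(I*sqrt(2027) + 1/(1905 + 5)) = -6802/(I*sqrt(2027) + 1/1910) = -6802/(1/1910 + I*sqrt(2027))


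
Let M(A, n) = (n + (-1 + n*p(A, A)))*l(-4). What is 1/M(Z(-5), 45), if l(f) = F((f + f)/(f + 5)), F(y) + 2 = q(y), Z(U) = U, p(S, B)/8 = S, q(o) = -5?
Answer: 1/12292 ≈ 8.1354e-5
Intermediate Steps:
p(S, B) = 8*S
F(y) = -7 (F(y) = -2 - 5 = -7)
l(f) = -7
M(A, n) = 7 - 7*n - 56*A*n (M(A, n) = (n + (-1 + n*(8*A)))*(-7) = (n + (-1 + 8*A*n))*(-7) = (-1 + n + 8*A*n)*(-7) = 7 - 7*n - 56*A*n)
1/M(Z(-5), 45) = 1/(7 - 7*45 - 56*(-5)*45) = 1/(7 - 315 + 12600) = 1/12292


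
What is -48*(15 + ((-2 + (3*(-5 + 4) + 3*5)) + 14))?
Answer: -1872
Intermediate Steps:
-48*(15 + ((-2 + (3*(-5 + 4) + 3*5)) + 14)) = -48*(15 + ((-2 + (3*(-1) + 15)) + 14)) = -48*(15 + ((-2 + (-3 + 15)) + 14)) = -48*(15 + ((-2 + 12) + 14)) = -48*(15 + (10 + 14)) = -48*(15 + 24) = -48*39 = -1872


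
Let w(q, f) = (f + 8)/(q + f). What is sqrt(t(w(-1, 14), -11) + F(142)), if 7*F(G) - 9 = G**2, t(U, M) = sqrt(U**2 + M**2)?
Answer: sqrt(23864659 + 7007*sqrt(173))/91 ≈ 53.786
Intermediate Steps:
w(q, f) = (8 + f)/(f + q)
t(U, M) = sqrt(M**2 + U**2)
F(G) = 9/7 + G**2/7
sqrt(t(w(-1, 14), -11) + F(142)) = sqrt(sqrt((-11)**2 + ((8 + 14)/(14 - 1))**2) + (9/7 + (1/7)*142**2)) = sqrt(sqrt(121 + (22/13)**2) + (9/7 + (1/7)*20164)) = sqrt(sqrt(121 + ((1/13)*22)**2) + (9/7 + 20164/7)) = sqrt(sqrt(121 + (22/13)**2) + 20173/7) = sqrt(sqrt(121 + 484/169) + 20173/7) = sqrt(sqrt(20933/169) + 20173/7) = sqrt(11*sqrt(173)/13 + 20173/7) = sqrt(20173/7 + 11*sqrt(173)/13)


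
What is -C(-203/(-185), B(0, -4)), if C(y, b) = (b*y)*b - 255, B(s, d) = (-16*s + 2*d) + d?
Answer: 17943/185 ≈ 96.989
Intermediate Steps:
B(s, d) = -16*s + 3*d
C(y, b) = -255 + y*b² (C(y, b) = y*b² - 255 = -255 + y*b²)
-C(-203/(-185), B(0, -4)) = -(-255 + (-203/(-185))*(-16*0 + 3*(-4))²) = -(-255 + (-203*(-1/185))*(0 - 12)²) = -(-255 + (203/185)*(-12)²) = -(-255 + (203/185)*144) = -(-255 + 29232/185) = -1*(-17943/185) = 17943/185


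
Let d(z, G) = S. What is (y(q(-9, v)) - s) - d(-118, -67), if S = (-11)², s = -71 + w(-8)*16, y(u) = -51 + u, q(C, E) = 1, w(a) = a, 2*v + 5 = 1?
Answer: 28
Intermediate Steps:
v = -2 (v = -5/2 + (½)*1 = -5/2 + ½ = -2)
s = -199 (s = -71 - 8*16 = -71 - 128 = -199)
S = 121
d(z, G) = 121
(y(q(-9, v)) - s) - d(-118, -67) = ((-51 + 1) - 1*(-199)) - 1*121 = (-50 + 199) - 121 = 149 - 121 = 28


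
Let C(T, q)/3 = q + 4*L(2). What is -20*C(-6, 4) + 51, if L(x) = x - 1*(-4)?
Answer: -1629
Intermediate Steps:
L(x) = 4 + x (L(x) = x + 4 = 4 + x)
C(T, q) = 72 + 3*q (C(T, q) = 3*(q + 4*(4 + 2)) = 3*(q + 4*6) = 3*(q + 24) = 3*(24 + q) = 72 + 3*q)
-20*C(-6, 4) + 51 = -20*(72 + 3*4) + 51 = -20*(72 + 12) + 51 = -20*84 + 51 = -1680 + 51 = -1629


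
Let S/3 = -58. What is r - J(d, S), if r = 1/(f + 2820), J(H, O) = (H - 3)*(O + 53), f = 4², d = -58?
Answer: -20932515/2836 ≈ -7381.0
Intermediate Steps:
S = -174 (S = 3*(-58) = -174)
f = 16
J(H, O) = (-3 + H)*(53 + O)
r = 1/2836 (r = 1/(16 + 2820) = 1/2836 ≈ 0.00035261)
r - J(d, S) = 1/2836 - (-159 - 3*(-174) + 53*(-58) - 58*(-174)) = 1/2836 - (-159 + 522 - 3074 + 10092) = 1/2836 - 1*7381 = 1/2836 - 7381 = -20932515/2836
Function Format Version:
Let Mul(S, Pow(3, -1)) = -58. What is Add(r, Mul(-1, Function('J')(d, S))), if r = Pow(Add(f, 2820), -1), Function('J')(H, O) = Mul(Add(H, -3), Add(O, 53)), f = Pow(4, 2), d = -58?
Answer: Rational(-20932515, 2836) ≈ -7381.0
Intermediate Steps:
S = -174 (S = Mul(3, -58) = -174)
f = 16
Function('J')(H, O) = Mul(Add(-3, H), Add(53, O))
r = Rational(1, 2836) (r = Pow(Add(16, 2820), -1) = Pow(2836, -1) = Rational(1, 2836) ≈ 0.00035261)
Add(r, Mul(-1, Function('J')(d, S))) = Add(Rational(1, 2836), Mul(-1, Add(-159, Mul(-3, -174), Mul(53, -58), Mul(-58, -174)))) = Add(Rational(1, 2836), Mul(-1, Add(-159, 522, -3074, 10092))) = Add(Rational(1, 2836), Mul(-1, 7381)) = Add(Rational(1, 2836), -7381) = Rational(-20932515, 2836)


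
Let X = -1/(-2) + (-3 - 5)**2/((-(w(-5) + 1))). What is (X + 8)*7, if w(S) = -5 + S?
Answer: 1967/18 ≈ 109.28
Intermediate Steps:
X = 137/18 (X = -1/(-2) + (-3 - 5)**2/((-((-5 - 5) + 1))) = -1*(-1/2) + (-8)**2/((-(-10 + 1))) = 1/2 + 64/((-1*(-9))) = 1/2 + 64/9 = 137/18 ≈ 7.6111)
(X + 8)*7 = (137/18 + 8)*7 = (281/18)*7 = 1967/18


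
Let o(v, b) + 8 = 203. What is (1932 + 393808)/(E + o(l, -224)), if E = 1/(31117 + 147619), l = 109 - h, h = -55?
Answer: 70732984640/34853521 ≈ 2029.4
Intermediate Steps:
l = 164 (l = 109 - 1*(-55) = 109 + 55 = 164)
o(v, b) = 195 (o(v, b) = -8 + 203 = 195)
E = 1/178736 ≈ 5.5948e-6
(1932 + 393808)/(E + o(l, -224)) = (1932 + 393808)/(1/178736 + 195) = 395740/(34853521/178736) = 395740*(178736/34853521) = 70732984640/34853521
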